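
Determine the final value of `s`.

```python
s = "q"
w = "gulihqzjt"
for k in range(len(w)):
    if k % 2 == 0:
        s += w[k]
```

k=0: add 'g' → 'qg'
k=1: skip
k=2: add 'l' → 'qgl'
k=3: skip
k=4: add 'h' → 'qglh'
k=5: skip
k=6: add 'z' → 'qglhz'
k=7: skip
k=8: add 't' → 'qglhzt'

'qglhzt'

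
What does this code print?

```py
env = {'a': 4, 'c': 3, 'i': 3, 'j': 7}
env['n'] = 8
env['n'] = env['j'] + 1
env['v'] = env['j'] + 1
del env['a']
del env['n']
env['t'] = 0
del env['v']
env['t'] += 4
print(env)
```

env['n'] = 8 → {'a': 4, 'c': 3, 'i': 3, 'j': 7, 'n': 8}
env['n'] = env['j']+1 = 8 → {'a': 4, 'c': 3, 'i': 3, 'j': 7, 'n': 8}
env['v'] = env['j']+1 = 8 → {'a': 4, 'c': 3, 'i': 3, 'j': 7, 'n': 8, 'v': 8}
del 'a' → {'c': 3, 'i': 3, 'j': 7, 'n': 8, 'v': 8}
del 'n' → {'c': 3, 'i': 3, 'j': 7, 'v': 8}
env['t'] = 0 → {'c': 3, 'i': 3, 'j': 7, 'v': 8, 't': 0}
del 'v' → {'c': 3, 'i': 3, 'j': 7, 't': 0}
env['t'] = 0+4 = 4 → {'c': 3, 'i': 3, 'j': 7, 't': 4}

{'c': 3, 'i': 3, 'j': 7, 't': 4}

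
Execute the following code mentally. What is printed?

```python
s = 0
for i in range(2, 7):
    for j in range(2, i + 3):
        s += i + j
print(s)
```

215

i=2,j=2: s = 0+4 = 4
i=2,j=3: s = 4+5 = 9
i=2,j=4: s = 9+6 = 15
i=3,j=2: s = 15+5 = 20
i=3,j=3: s = 20+6 = 26
i=3,j=4: s = 26+7 = 33
i=3,j=5: s = 33+8 = 41
i=4,j=2: s = 41+6 = 47
i=4,j=3: s = 47+7 = 54
i=4,j=4: s = 54+8 = 62
i=4,j=5: s = 62+9 = 71
i=4,j=6: s = 71+10 = 81
i=5,j=2: s = 81+7 = 88
i=5,j=3: s = 88+8 = 96
i=5,j=4: s = 96+9 = 105
i=5,j=5: s = 105+10 = 115
i=5,j=6: s = 115+11 = 126
i=5,j=7: s = 126+12 = 138
i=6,j=2: s = 138+8 = 146
i=6,j=3: s = 146+9 = 155
i=6,j=4: s = 155+10 = 165
i=6,j=5: s = 165+11 = 176
i=6,j=6: s = 176+12 = 188
i=6,j=7: s = 188+13 = 201
i=6,j=8: s = 201+14 = 215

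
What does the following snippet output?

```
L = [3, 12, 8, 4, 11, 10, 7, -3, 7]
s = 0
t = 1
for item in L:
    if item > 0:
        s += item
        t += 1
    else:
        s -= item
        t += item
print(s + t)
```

item=3: >0, s = 0+3 = 3; t=2
item=12: >0, s = 3+12 = 15; t=3
item=8: >0, s = 15+8 = 23; t=4
item=4: >0, s = 23+4 = 27; t=5
item=11: >0, s = 27+11 = 38; t=6
item=10: >0, s = 38+10 = 48; t=7
item=7: >0, s = 48+7 = 55; t=8
item=-3: not >0, s = 55-(-3) = 58; t=5
item=7: >0, s = 58+7 = 65; t=6
s+t = 65+6 = 71

71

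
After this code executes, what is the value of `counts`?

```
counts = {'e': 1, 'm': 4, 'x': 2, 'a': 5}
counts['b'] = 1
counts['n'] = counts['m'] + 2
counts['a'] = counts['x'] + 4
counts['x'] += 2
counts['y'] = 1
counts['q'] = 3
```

{'e': 1, 'm': 4, 'x': 4, 'a': 6, 'b': 1, 'n': 6, 'y': 1, 'q': 3}

counts['b'] = 1 → {'e': 1, 'm': 4, 'x': 2, 'a': 5, 'b': 1}
counts['n'] = counts['m']+2 = 6 → {'e': 1, 'm': 4, 'x': 2, 'a': 5, 'b': 1, 'n': 6}
counts['a'] = counts['x']+4 = 6 → {'e': 1, 'm': 4, 'x': 2, 'a': 6, 'b': 1, 'n': 6}
counts['x'] = 2+2 = 4 → {'e': 1, 'm': 4, 'x': 4, 'a': 6, 'b': 1, 'n': 6}
counts['y'] = 1 → {'e': 1, 'm': 4, 'x': 4, 'a': 6, 'b': 1, 'n': 6, 'y': 1}
counts['q'] = 3 → {'e': 1, 'm': 4, 'x': 4, 'a': 6, 'b': 1, 'n': 6, 'y': 1, 'q': 3}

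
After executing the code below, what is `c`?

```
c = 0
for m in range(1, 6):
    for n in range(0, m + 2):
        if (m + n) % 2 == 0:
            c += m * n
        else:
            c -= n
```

m=1,n=0: odd sum, c = 0-0 = 0
m=1,n=1: even sum, c = 0+1 = 1
m=1,n=2: odd sum, c = 1-2 = -1
m=2,n=0: even sum, c = (-1)+0 = -1
m=2,n=1: odd sum, c = (-1)-1 = -2
m=2,n=2: even sum, c = (-2)+4 = 2
m=2,n=3: odd sum, c = 2-3 = -1
m=3,n=0: odd sum, c = (-1)-0 = -1
m=3,n=1: even sum, c = (-1)+3 = 2
m=3,n=2: odd sum, c = 2-2 = 0
m=3,n=3: even sum, c = 0+9 = 9
m=3,n=4: odd sum, c = 9-4 = 5
m=4,n=0: even sum, c = 5+0 = 5
m=4,n=1: odd sum, c = 5-1 = 4
m=4,n=2: even sum, c = 4+8 = 12
m=4,n=3: odd sum, c = 12-3 = 9
m=4,n=4: even sum, c = 9+16 = 25
m=4,n=5: odd sum, c = 25-5 = 20
m=5,n=0: odd sum, c = 20-0 = 20
m=5,n=1: even sum, c = 20+5 = 25
m=5,n=2: odd sum, c = 25-2 = 23
m=5,n=3: even sum, c = 23+15 = 38
m=5,n=4: odd sum, c = 38-4 = 34
m=5,n=5: even sum, c = 34+25 = 59
m=5,n=6: odd sum, c = 59-6 = 53

53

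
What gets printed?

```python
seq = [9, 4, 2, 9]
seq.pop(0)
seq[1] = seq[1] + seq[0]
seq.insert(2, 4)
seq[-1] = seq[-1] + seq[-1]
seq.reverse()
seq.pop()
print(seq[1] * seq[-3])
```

pop(0) removes 9 → [4, 2, 9]
seq[1] = seq[1]+seq[0] = 2+4 = 6 → [4, 6, 9]
insert 4 at 2 → [4, 6, 4, 9]
seq[-1] = seq[-1]+seq[-1] = 9+9 = 18 → [4, 6, 4, 18]
reverse → [18, 4, 6, 4]
pop() removes 4 → [18, 4, 6]
seq[1]*seq[-3] = 4*18 = 72

72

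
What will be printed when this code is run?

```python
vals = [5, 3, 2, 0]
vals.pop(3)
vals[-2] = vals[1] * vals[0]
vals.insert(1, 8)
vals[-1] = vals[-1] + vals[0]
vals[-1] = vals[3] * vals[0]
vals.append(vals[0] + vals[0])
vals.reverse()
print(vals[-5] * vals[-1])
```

pop(3) removes 0 → [5, 3, 2]
vals[-2] = vals[1]*vals[0] = 3*5 = 15 → [5, 15, 2]
insert 8 at 1 → [5, 8, 15, 2]
vals[-1] = vals[-1]+vals[0] = 2+5 = 7 → [5, 8, 15, 7]
vals[-1] = vals[3]*vals[0] = 7*5 = 35 → [5, 8, 15, 35]
append vals[0]+vals[0] = 5+5 = 10 → [5, 8, 15, 35, 10]
reverse → [10, 35, 15, 8, 5]
vals[-5]*vals[-1] = 10*5 = 50

50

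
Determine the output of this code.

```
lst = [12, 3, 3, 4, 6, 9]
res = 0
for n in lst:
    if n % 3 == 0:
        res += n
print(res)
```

n=12: %3==0, res = 0+12 = 12
n=3: %3==0, res = 12+3 = 15
n=3: %3==0, res = 15+3 = 18
n=4: not %3==0
n=6: %3==0, res = 18+6 = 24
n=9: %3==0, res = 24+9 = 33

33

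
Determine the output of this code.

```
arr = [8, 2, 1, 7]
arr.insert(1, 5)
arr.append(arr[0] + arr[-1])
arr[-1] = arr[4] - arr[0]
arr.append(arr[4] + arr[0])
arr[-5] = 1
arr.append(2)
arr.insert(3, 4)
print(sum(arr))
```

42

insert 5 at 1 → [8, 5, 2, 1, 7]
append arr[0]+arr[-1] = 8+7 = 15 → [8, 5, 2, 1, 7, 15]
arr[-1] = arr[4]-arr[0] = 7-8 = -1 → [8, 5, 2, 1, 7, -1]
append arr[4]+arr[0] = 7+8 = 15 → [8, 5, 2, 1, 7, -1, 15]
arr[-5] = 1 → [8, 5, 1, 1, 7, -1, 15]
append 2 → [8, 5, 1, 1, 7, -1, 15, 2]
insert 4 at 3 → [8, 5, 1, 4, 1, 7, -1, 15, 2]
sum = 42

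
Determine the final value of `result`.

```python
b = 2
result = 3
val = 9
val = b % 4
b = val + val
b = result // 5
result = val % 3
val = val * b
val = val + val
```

val = 2%4 = 2
b = 2+2 = 4
b = 3//5 = 0
result = 2%3 = 2
val = 2*0 = 0
val = 0+0 = 0

2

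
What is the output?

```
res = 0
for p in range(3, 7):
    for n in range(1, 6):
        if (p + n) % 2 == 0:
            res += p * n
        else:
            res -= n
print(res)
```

102

p=3,n=1: even sum, res = 0+3 = 3
p=3,n=2: odd sum, res = 3-2 = 1
p=3,n=3: even sum, res = 1+9 = 10
p=3,n=4: odd sum, res = 10-4 = 6
p=3,n=5: even sum, res = 6+15 = 21
p=4,n=1: odd sum, res = 21-1 = 20
p=4,n=2: even sum, res = 20+8 = 28
p=4,n=3: odd sum, res = 28-3 = 25
p=4,n=4: even sum, res = 25+16 = 41
p=4,n=5: odd sum, res = 41-5 = 36
p=5,n=1: even sum, res = 36+5 = 41
p=5,n=2: odd sum, res = 41-2 = 39
p=5,n=3: even sum, res = 39+15 = 54
p=5,n=4: odd sum, res = 54-4 = 50
p=5,n=5: even sum, res = 50+25 = 75
p=6,n=1: odd sum, res = 75-1 = 74
p=6,n=2: even sum, res = 74+12 = 86
p=6,n=3: odd sum, res = 86-3 = 83
p=6,n=4: even sum, res = 83+24 = 107
p=6,n=5: odd sum, res = 107-5 = 102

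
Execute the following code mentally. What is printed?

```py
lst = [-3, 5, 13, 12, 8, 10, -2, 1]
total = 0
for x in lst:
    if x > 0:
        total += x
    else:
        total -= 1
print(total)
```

x=-3: not >0, total = 0-1 = -1
x=5: >0, total = (-1)+5 = 4
x=13: >0, total = 4+13 = 17
x=12: >0, total = 17+12 = 29
x=8: >0, total = 29+8 = 37
x=10: >0, total = 37+10 = 47
x=-2: not >0, total = 47-1 = 46
x=1: >0, total = 46+1 = 47

47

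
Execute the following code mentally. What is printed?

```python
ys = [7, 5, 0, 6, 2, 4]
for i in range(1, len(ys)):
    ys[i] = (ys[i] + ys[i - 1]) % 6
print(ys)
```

[7, 0, 0, 0, 2, 0]

i=1: ys[1] = (5+7)%6 = 0 → [7, 0, 0, 6, 2, 4]
i=2: ys[2] = (0+0)%6 = 0 → [7, 0, 0, 6, 2, 4]
i=3: ys[3] = (6+0)%6 = 0 → [7, 0, 0, 0, 2, 4]
i=4: ys[4] = (2+0)%6 = 2 → [7, 0, 0, 0, 2, 4]
i=5: ys[5] = (4+2)%6 = 0 → [7, 0, 0, 0, 2, 0]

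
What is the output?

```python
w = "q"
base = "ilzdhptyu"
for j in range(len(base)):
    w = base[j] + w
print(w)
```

j=0: prepend 'i' → 'iq'
j=1: prepend 'l' → 'liq'
j=2: prepend 'z' → 'zliq'
j=3: prepend 'd' → 'dzliq'
j=4: prepend 'h' → 'hdzliq'
j=5: prepend 'p' → 'phdzliq'
j=6: prepend 't' → 'tphdzliq'
j=7: prepend 'y' → 'ytphdzliq'
j=8: prepend 'u' → 'uytphdzliq'

uytphdzliq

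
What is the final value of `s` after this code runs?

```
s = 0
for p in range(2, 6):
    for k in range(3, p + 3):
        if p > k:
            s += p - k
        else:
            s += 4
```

p=2,k=3: not 2>3, s = 0+4 = 4
p=2,k=4: not 2>4, s = 4+4 = 8
p=3,k=3: not 3>3, s = 8+4 = 12
p=3,k=4: not 3>4, s = 12+4 = 16
p=3,k=5: not 3>5, s = 16+4 = 20
p=4,k=3: 4>3, s = 20+1 = 21
p=4,k=4: not 4>4, s = 21+4 = 25
p=4,k=5: not 4>5, s = 25+4 = 29
p=4,k=6: not 4>6, s = 29+4 = 33
p=5,k=3: 5>3, s = 33+2 = 35
p=5,k=4: 5>4, s = 35+1 = 36
p=5,k=5: not 5>5, s = 36+4 = 40
p=5,k=6: not 5>6, s = 40+4 = 44
p=5,k=7: not 5>7, s = 44+4 = 48

48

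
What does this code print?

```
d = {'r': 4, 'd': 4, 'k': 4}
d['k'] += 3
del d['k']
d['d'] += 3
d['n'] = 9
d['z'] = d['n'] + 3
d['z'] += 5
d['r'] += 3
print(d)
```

{'r': 7, 'd': 7, 'n': 9, 'z': 17}

d['k'] = 4+3 = 7 → {'r': 4, 'd': 4, 'k': 7}
del 'k' → {'r': 4, 'd': 4}
d['d'] = 4+3 = 7 → {'r': 4, 'd': 7}
d['n'] = 9 → {'r': 4, 'd': 7, 'n': 9}
d['z'] = d['n']+3 = 12 → {'r': 4, 'd': 7, 'n': 9, 'z': 12}
d['z'] = 12+5 = 17 → {'r': 4, 'd': 7, 'n': 9, 'z': 17}
d['r'] = 4+3 = 7 → {'r': 7, 'd': 7, 'n': 9, 'z': 17}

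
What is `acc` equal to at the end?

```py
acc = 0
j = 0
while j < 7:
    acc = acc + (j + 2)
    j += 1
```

j=0: acc = 0+2 = 2
j=1: acc = 2+3 = 5
j=2: acc = 5+4 = 9
j=3: acc = 9+5 = 14
j=4: acc = 14+6 = 20
j=5: acc = 20+7 = 27
j=6: acc = 27+8 = 35

35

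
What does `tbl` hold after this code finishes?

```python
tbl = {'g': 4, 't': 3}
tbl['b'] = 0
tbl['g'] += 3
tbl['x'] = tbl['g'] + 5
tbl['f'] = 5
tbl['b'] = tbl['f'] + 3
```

{'g': 7, 't': 3, 'b': 8, 'x': 12, 'f': 5}

tbl['b'] = 0 → {'g': 4, 't': 3, 'b': 0}
tbl['g'] = 4+3 = 7 → {'g': 7, 't': 3, 'b': 0}
tbl['x'] = tbl['g']+5 = 12 → {'g': 7, 't': 3, 'b': 0, 'x': 12}
tbl['f'] = 5 → {'g': 7, 't': 3, 'b': 0, 'x': 12, 'f': 5}
tbl['b'] = tbl['f']+3 = 8 → {'g': 7, 't': 3, 'b': 8, 'x': 12, 'f': 5}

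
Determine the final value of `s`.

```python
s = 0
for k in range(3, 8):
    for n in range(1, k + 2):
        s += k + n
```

k=3,n=1: s = 0+4 = 4
k=3,n=2: s = 4+5 = 9
k=3,n=3: s = 9+6 = 15
k=3,n=4: s = 15+7 = 22
k=4,n=1: s = 22+5 = 27
k=4,n=2: s = 27+6 = 33
k=4,n=3: s = 33+7 = 40
k=4,n=4: s = 40+8 = 48
k=4,n=5: s = 48+9 = 57
k=5,n=1: s = 57+6 = 63
k=5,n=2: s = 63+7 = 70
k=5,n=3: s = 70+8 = 78
k=5,n=4: s = 78+9 = 87
k=5,n=5: s = 87+10 = 97
k=5,n=6: s = 97+11 = 108
k=6,n=1: s = 108+7 = 115
k=6,n=2: s = 115+8 = 123
k=6,n=3: s = 123+9 = 132
k=6,n=4: s = 132+10 = 142
k=6,n=5: s = 142+11 = 153
k=6,n=6: s = 153+12 = 165
k=6,n=7: s = 165+13 = 178
k=7,n=1: s = 178+8 = 186
k=7,n=2: s = 186+9 = 195
k=7,n=3: s = 195+10 = 205
k=7,n=4: s = 205+11 = 216
k=7,n=5: s = 216+12 = 228
k=7,n=6: s = 228+13 = 241
k=7,n=7: s = 241+14 = 255
k=7,n=8: s = 255+15 = 270

270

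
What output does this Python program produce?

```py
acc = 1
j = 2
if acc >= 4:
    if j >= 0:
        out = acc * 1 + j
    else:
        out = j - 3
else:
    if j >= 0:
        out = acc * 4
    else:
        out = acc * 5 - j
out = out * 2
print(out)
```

acc=1, j=2
acc >= 4 is False; j >= 0 is True
→ out = acc * 4 = 4
out = 4*2 = 8

8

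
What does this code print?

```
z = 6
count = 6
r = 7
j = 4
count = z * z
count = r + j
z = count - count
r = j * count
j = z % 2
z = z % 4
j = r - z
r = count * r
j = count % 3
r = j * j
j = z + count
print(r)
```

4

count = 6*6 = 36
count = 7+4 = 11
z = 11-11 = 0
r = 4*11 = 44
j = 0%2 = 0
z = 0%4 = 0
j = 44-0 = 44
r = 11*44 = 484
j = 11%3 = 2
r = 2*2 = 4
j = 0+11 = 11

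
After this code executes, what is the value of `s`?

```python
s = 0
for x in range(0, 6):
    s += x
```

15

x=0: s = 0+0 = 0
x=1: s = 0+1 = 1
x=2: s = 1+2 = 3
x=3: s = 3+3 = 6
x=4: s = 6+4 = 10
x=5: s = 10+5 = 15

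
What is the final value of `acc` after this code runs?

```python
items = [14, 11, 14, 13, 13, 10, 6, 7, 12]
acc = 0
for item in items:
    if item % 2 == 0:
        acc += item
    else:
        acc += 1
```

item=14: even, acc = 0+14 = 14
item=11: not even, acc = 14+1 = 15
item=14: even, acc = 15+14 = 29
item=13: not even, acc = 29+1 = 30
item=13: not even, acc = 30+1 = 31
item=10: even, acc = 31+10 = 41
item=6: even, acc = 41+6 = 47
item=7: not even, acc = 47+1 = 48
item=12: even, acc = 48+12 = 60

60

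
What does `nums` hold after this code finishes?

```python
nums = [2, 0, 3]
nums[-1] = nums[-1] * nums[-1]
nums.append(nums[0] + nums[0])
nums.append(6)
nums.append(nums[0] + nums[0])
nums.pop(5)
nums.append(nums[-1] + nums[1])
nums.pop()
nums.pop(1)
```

nums[-1] = nums[-1]*nums[-1] = 3*3 = 9 → [2, 0, 9]
append nums[0]+nums[0] = 2+2 = 4 → [2, 0, 9, 4]
append 6 → [2, 0, 9, 4, 6]
append nums[0]+nums[0] = 2+2 = 4 → [2, 0, 9, 4, 6, 4]
pop(5) removes 4 → [2, 0, 9, 4, 6]
append nums[-1]+nums[1] = 6+0 = 6 → [2, 0, 9, 4, 6, 6]
pop() removes 6 → [2, 0, 9, 4, 6]
pop(1) removes 0 → [2, 9, 4, 6]

[2, 9, 4, 6]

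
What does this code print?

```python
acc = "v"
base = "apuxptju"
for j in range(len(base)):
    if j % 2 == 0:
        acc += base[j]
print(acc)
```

vaupj

j=0: add 'a' → 'va'
j=1: skip
j=2: add 'u' → 'vau'
j=3: skip
j=4: add 'p' → 'vaup'
j=5: skip
j=6: add 'j' → 'vaupj'
j=7: skip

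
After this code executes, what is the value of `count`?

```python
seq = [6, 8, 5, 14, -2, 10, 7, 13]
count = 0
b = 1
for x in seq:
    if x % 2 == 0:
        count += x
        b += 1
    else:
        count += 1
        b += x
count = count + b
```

x=6: even, count = 0+6 = 6; b=2
x=8: even, count = 6+8 = 14; b=3
x=5: not even, count = 14+1 = 15; b=8
x=14: even, count = 15+14 = 29; b=9
x=-2: even, count = 29+(-2) = 27; b=10
x=10: even, count = 27+10 = 37; b=11
x=7: not even, count = 37+1 = 38; b=18
x=13: not even, count = 38+1 = 39; b=31
count+b = 39+31 = 70

70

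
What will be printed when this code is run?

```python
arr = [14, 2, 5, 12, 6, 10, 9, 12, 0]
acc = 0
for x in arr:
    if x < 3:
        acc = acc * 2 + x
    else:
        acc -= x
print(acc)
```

-160

x=14: not <3, acc = 0-14 = -14
x=2: <3, acc = (-14)*2+2 = -26
x=5: not <3, acc = (-26)-5 = -31
x=12: not <3, acc = (-31)-12 = -43
x=6: not <3, acc = (-43)-6 = -49
x=10: not <3, acc = (-49)-10 = -59
x=9: not <3, acc = (-59)-9 = -68
x=12: not <3, acc = (-68)-12 = -80
x=0: <3, acc = (-80)*2+0 = -160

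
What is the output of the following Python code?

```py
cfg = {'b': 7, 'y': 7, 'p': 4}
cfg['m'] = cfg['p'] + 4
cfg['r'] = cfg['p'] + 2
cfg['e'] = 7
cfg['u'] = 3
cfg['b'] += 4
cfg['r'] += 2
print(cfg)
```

cfg['m'] = cfg['p']+4 = 8 → {'b': 7, 'y': 7, 'p': 4, 'm': 8}
cfg['r'] = cfg['p']+2 = 6 → {'b': 7, 'y': 7, 'p': 4, 'm': 8, 'r': 6}
cfg['e'] = 7 → {'b': 7, 'y': 7, 'p': 4, 'm': 8, 'r': 6, 'e': 7}
cfg['u'] = 3 → {'b': 7, 'y': 7, 'p': 4, 'm': 8, 'r': 6, 'e': 7, 'u': 3}
cfg['b'] = 7+4 = 11 → {'b': 11, 'y': 7, 'p': 4, 'm': 8, 'r': 6, 'e': 7, 'u': 3}
cfg['r'] = 6+2 = 8 → {'b': 11, 'y': 7, 'p': 4, 'm': 8, 'r': 8, 'e': 7, 'u': 3}

{'b': 11, 'y': 7, 'p': 4, 'm': 8, 'r': 8, 'e': 7, 'u': 3}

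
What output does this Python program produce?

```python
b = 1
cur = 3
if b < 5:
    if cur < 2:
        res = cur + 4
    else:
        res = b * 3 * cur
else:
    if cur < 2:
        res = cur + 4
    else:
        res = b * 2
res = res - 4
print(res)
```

5

b=1, cur=3
b < 5 is True; cur < 2 is False
→ res = b * 3 * cur = 9
res = 9-4 = 5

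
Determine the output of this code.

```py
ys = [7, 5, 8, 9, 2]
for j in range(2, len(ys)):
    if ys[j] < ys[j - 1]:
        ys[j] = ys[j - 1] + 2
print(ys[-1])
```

j=2: 8>=5, unchanged → [7, 5, 8, 9, 2]
j=3: 9>=8, unchanged → [7, 5, 8, 9, 2]
j=4: 2<9, ys[4] = 9+2 = 11 → [7, 5, 8, 9, 11]

11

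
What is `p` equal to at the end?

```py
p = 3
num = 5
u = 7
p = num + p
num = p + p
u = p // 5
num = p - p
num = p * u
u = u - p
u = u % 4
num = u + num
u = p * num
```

p = 5+3 = 8
num = 8+8 = 16
u = 8//5 = 1
num = 8-8 = 0
num = 8*1 = 8
u = 1-8 = -7
u = (-7)%4 = 1
num = 1+8 = 9
u = 8*9 = 72

8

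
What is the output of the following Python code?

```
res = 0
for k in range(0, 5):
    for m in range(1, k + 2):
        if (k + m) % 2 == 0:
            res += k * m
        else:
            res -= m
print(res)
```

k=0,m=1: odd sum, res = 0-1 = -1
k=1,m=1: even sum, res = (-1)+1 = 0
k=1,m=2: odd sum, res = 0-2 = -2
k=2,m=1: odd sum, res = (-2)-1 = -3
k=2,m=2: even sum, res = (-3)+4 = 1
k=2,m=3: odd sum, res = 1-3 = -2
k=3,m=1: even sum, res = (-2)+3 = 1
k=3,m=2: odd sum, res = 1-2 = -1
k=3,m=3: even sum, res = (-1)+9 = 8
k=3,m=4: odd sum, res = 8-4 = 4
k=4,m=1: odd sum, res = 4-1 = 3
k=4,m=2: even sum, res = 3+8 = 11
k=4,m=3: odd sum, res = 11-3 = 8
k=4,m=4: even sum, res = 8+16 = 24
k=4,m=5: odd sum, res = 24-5 = 19

19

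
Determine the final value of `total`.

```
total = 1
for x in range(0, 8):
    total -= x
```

-27

x=0: total = 1-0 = 1
x=1: total = 1-1 = 0
x=2: total = 0-2 = -2
x=3: total = (-2)-3 = -5
x=4: total = (-5)-4 = -9
x=5: total = (-9)-5 = -14
x=6: total = (-14)-6 = -20
x=7: total = (-20)-7 = -27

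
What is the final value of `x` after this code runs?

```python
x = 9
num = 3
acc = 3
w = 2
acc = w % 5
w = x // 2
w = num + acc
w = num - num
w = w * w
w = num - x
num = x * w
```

9

acc = 2%5 = 2
w = 9//2 = 4
w = 3+2 = 5
w = 3-3 = 0
w = 0*0 = 0
w = 3-9 = -6
num = 9*(-6) = -54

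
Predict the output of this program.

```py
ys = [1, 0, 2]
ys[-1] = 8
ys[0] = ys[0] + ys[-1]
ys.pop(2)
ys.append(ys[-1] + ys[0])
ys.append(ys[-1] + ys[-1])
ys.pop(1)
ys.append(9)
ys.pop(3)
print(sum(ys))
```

36

ys[-1] = 8 → [1, 0, 8]
ys[0] = ys[0]+ys[-1] = 1+8 = 9 → [9, 0, 8]
pop(2) removes 8 → [9, 0]
append ys[-1]+ys[0] = 0+9 = 9 → [9, 0, 9]
append ys[-1]+ys[-1] = 9+9 = 18 → [9, 0, 9, 18]
pop(1) removes 0 → [9, 9, 18]
append 9 → [9, 9, 18, 9]
pop(3) removes 9 → [9, 9, 18]
sum = 36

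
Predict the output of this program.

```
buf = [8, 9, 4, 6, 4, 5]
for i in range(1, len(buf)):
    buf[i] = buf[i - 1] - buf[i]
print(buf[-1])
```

-20

i=1: buf[1] = 8-9 = -1 → [8, -1, 4, 6, 4, 5]
i=2: buf[2] = (-1)-4 = -5 → [8, -1, -5, 6, 4, 5]
i=3: buf[3] = (-5)-6 = -11 → [8, -1, -5, -11, 4, 5]
i=4: buf[4] = (-11)-4 = -15 → [8, -1, -5, -11, -15, 5]
i=5: buf[5] = (-15)-5 = -20 → [8, -1, -5, -11, -15, -20]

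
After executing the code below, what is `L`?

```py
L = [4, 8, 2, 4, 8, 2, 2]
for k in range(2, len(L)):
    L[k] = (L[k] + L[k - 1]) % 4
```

[4, 8, 2, 2, 2, 0, 2]

k=2: L[2] = (2+8)%4 = 2 → [4, 8, 2, 4, 8, 2, 2]
k=3: L[3] = (4+2)%4 = 2 → [4, 8, 2, 2, 8, 2, 2]
k=4: L[4] = (8+2)%4 = 2 → [4, 8, 2, 2, 2, 2, 2]
k=5: L[5] = (2+2)%4 = 0 → [4, 8, 2, 2, 2, 0, 2]
k=6: L[6] = (2+0)%4 = 2 → [4, 8, 2, 2, 2, 0, 2]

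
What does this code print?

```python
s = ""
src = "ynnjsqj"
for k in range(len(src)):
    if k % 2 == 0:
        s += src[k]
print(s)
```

ynsj

k=0: add 'y' → 'y'
k=1: skip
k=2: add 'n' → 'yn'
k=3: skip
k=4: add 's' → 'yns'
k=5: skip
k=6: add 'j' → 'ynsj'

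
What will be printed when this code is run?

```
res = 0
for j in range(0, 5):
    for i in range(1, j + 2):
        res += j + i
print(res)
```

75

j=0,i=1: res = 0+1 = 1
j=1,i=1: res = 1+2 = 3
j=1,i=2: res = 3+3 = 6
j=2,i=1: res = 6+3 = 9
j=2,i=2: res = 9+4 = 13
j=2,i=3: res = 13+5 = 18
j=3,i=1: res = 18+4 = 22
j=3,i=2: res = 22+5 = 27
j=3,i=3: res = 27+6 = 33
j=3,i=4: res = 33+7 = 40
j=4,i=1: res = 40+5 = 45
j=4,i=2: res = 45+6 = 51
j=4,i=3: res = 51+7 = 58
j=4,i=4: res = 58+8 = 66
j=4,i=5: res = 66+9 = 75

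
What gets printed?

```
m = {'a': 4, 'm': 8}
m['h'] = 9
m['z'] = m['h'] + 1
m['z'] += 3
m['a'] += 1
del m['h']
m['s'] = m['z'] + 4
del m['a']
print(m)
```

m['h'] = 9 → {'a': 4, 'm': 8, 'h': 9}
m['z'] = m['h']+1 = 10 → {'a': 4, 'm': 8, 'h': 9, 'z': 10}
m['z'] = 10+3 = 13 → {'a': 4, 'm': 8, 'h': 9, 'z': 13}
m['a'] = 4+1 = 5 → {'a': 5, 'm': 8, 'h': 9, 'z': 13}
del 'h' → {'a': 5, 'm': 8, 'z': 13}
m['s'] = m['z']+4 = 17 → {'a': 5, 'm': 8, 'z': 13, 's': 17}
del 'a' → {'m': 8, 'z': 13, 's': 17}

{'m': 8, 'z': 13, 's': 17}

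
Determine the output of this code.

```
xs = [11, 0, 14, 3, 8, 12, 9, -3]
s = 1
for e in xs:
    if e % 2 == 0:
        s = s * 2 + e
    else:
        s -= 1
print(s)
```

e=11: not even, s = 1-1 = 0
e=0: even, s = 0*2+0 = 0
e=14: even, s = 0*2+14 = 14
e=3: not even, s = 14-1 = 13
e=8: even, s = 13*2+8 = 34
e=12: even, s = 34*2+12 = 80
e=9: not even, s = 80-1 = 79
e=-3: not even, s = 79-1 = 78

78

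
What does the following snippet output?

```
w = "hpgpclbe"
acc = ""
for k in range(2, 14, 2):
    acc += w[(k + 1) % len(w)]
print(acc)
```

pleppl

k=2: add w[3]='p' → 'p'
k=4: add w[5]='l' → 'pl'
k=6: add w[7]='e' → 'ple'
k=8: add w[1]='p' → 'plep'
k=10: add w[3]='p' → 'plepp'
k=12: add w[5]='l' → 'pleppl'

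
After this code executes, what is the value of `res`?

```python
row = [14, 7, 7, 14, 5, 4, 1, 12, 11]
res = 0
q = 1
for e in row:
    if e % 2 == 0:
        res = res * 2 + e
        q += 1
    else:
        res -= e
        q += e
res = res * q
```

e=14: even, res = 0*2+14 = 14; q=2
e=7: not even, res = 14-7 = 7; q=9
e=7: not even, res = 7-7 = 0; q=16
e=14: even, res = 0*2+14 = 14; q=17
e=5: not even, res = 14-5 = 9; q=22
e=4: even, res = 9*2+4 = 22; q=23
e=1: not even, res = 22-1 = 21; q=24
e=12: even, res = 21*2+12 = 54; q=25
e=11: not even, res = 54-11 = 43; q=36
res*q = 43*36 = 1548

1548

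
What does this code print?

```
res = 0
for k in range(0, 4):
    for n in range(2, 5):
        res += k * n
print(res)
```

54

k=0,n=2: res = 0+0 = 0
k=0,n=3: res = 0+0 = 0
k=0,n=4: res = 0+0 = 0
k=1,n=2: res = 0+2 = 2
k=1,n=3: res = 2+3 = 5
k=1,n=4: res = 5+4 = 9
k=2,n=2: res = 9+4 = 13
k=2,n=3: res = 13+6 = 19
k=2,n=4: res = 19+8 = 27
k=3,n=2: res = 27+6 = 33
k=3,n=3: res = 33+9 = 42
k=3,n=4: res = 42+12 = 54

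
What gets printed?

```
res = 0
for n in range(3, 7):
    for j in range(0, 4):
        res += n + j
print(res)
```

n=3,j=0: res = 0+3 = 3
n=3,j=1: res = 3+4 = 7
n=3,j=2: res = 7+5 = 12
n=3,j=3: res = 12+6 = 18
n=4,j=0: res = 18+4 = 22
n=4,j=1: res = 22+5 = 27
n=4,j=2: res = 27+6 = 33
n=4,j=3: res = 33+7 = 40
n=5,j=0: res = 40+5 = 45
n=5,j=1: res = 45+6 = 51
n=5,j=2: res = 51+7 = 58
n=5,j=3: res = 58+8 = 66
n=6,j=0: res = 66+6 = 72
n=6,j=1: res = 72+7 = 79
n=6,j=2: res = 79+8 = 87
n=6,j=3: res = 87+9 = 96

96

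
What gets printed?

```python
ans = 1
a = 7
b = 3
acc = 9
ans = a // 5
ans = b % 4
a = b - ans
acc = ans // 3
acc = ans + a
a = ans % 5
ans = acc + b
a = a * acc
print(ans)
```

6

ans = 7//5 = 1
ans = 3%4 = 3
a = 3-3 = 0
acc = 3//3 = 1
acc = 3+0 = 3
a = 3%5 = 3
ans = 3+3 = 6
a = 3*3 = 9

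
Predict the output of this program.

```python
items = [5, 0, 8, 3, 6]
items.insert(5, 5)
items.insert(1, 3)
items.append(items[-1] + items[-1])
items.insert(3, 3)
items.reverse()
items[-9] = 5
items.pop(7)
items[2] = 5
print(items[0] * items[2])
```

25

insert 5 at 5 → [5, 0, 8, 3, 6, 5]
insert 3 at 1 → [5, 3, 0, 8, 3, 6, 5]
append items[-1]+items[-1] = 5+5 = 10 → [5, 3, 0, 8, 3, 6, 5, 10]
insert 3 at 3 → [5, 3, 0, 3, 8, 3, 6, 5, 10]
reverse → [10, 5, 6, 3, 8, 3, 0, 3, 5]
items[-9] = 5 → [5, 5, 6, 3, 8, 3, 0, 3, 5]
pop(7) removes 3 → [5, 5, 6, 3, 8, 3, 0, 5]
items[2] = 5 → [5, 5, 5, 3, 8, 3, 0, 5]
items[0]*items[2] = 5*5 = 25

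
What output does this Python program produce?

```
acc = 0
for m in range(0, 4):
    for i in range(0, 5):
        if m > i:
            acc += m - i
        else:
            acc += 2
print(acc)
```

38

m=0,i=0: not 0>0, acc = 0+2 = 2
m=0,i=1: not 0>1, acc = 2+2 = 4
m=0,i=2: not 0>2, acc = 4+2 = 6
m=0,i=3: not 0>3, acc = 6+2 = 8
m=0,i=4: not 0>4, acc = 8+2 = 10
m=1,i=0: 1>0, acc = 10+1 = 11
m=1,i=1: not 1>1, acc = 11+2 = 13
m=1,i=2: not 1>2, acc = 13+2 = 15
m=1,i=3: not 1>3, acc = 15+2 = 17
m=1,i=4: not 1>4, acc = 17+2 = 19
m=2,i=0: 2>0, acc = 19+2 = 21
m=2,i=1: 2>1, acc = 21+1 = 22
m=2,i=2: not 2>2, acc = 22+2 = 24
m=2,i=3: not 2>3, acc = 24+2 = 26
m=2,i=4: not 2>4, acc = 26+2 = 28
m=3,i=0: 3>0, acc = 28+3 = 31
m=3,i=1: 3>1, acc = 31+2 = 33
m=3,i=2: 3>2, acc = 33+1 = 34
m=3,i=3: not 3>3, acc = 34+2 = 36
m=3,i=4: not 3>4, acc = 36+2 = 38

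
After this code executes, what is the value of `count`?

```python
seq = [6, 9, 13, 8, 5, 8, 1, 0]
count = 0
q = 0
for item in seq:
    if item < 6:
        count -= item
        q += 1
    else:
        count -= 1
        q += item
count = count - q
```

item=6: not <6, count = 0-1 = -1; q=6
item=9: not <6, count = (-1)-1 = -2; q=15
item=13: not <6, count = (-2)-1 = -3; q=28
item=8: not <6, count = (-3)-1 = -4; q=36
item=5: <6, count = (-4)-5 = -9; q=37
item=8: not <6, count = (-9)-1 = -10; q=45
item=1: <6, count = (-10)-1 = -11; q=46
item=0: <6, count = (-11)-0 = -11; q=47
count-q = (-11)-47 = -58

-58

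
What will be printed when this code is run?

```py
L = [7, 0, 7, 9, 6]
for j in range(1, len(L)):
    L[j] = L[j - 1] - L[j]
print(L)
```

j=1: L[1] = 7-0 = 7 → [7, 7, 7, 9, 6]
j=2: L[2] = 7-7 = 0 → [7, 7, 0, 9, 6]
j=3: L[3] = 0-9 = -9 → [7, 7, 0, -9, 6]
j=4: L[4] = (-9)-6 = -15 → [7, 7, 0, -9, -15]

[7, 7, 0, -9, -15]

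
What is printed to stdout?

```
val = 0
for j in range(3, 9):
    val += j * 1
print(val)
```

33

j=3: val = 0+3*1 = 3
j=4: val = 3+4*1 = 7
j=5: val = 7+5*1 = 12
j=6: val = 12+6*1 = 18
j=7: val = 18+7*1 = 25
j=8: val = 25+8*1 = 33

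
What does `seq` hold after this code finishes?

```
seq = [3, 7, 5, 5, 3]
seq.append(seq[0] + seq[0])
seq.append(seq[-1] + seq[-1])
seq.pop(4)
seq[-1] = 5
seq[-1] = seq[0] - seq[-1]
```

[3, 7, 5, 5, 6, -2]

append seq[0]+seq[0] = 3+3 = 6 → [3, 7, 5, 5, 3, 6]
append seq[-1]+seq[-1] = 6+6 = 12 → [3, 7, 5, 5, 3, 6, 12]
pop(4) removes 3 → [3, 7, 5, 5, 6, 12]
seq[-1] = 5 → [3, 7, 5, 5, 6, 5]
seq[-1] = seq[0]-seq[-1] = 3-5 = -2 → [3, 7, 5, 5, 6, -2]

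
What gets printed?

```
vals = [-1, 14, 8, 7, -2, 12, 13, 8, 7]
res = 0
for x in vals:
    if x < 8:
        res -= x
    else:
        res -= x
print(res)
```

x=-1: <8, res = 0-(-1) = 1
x=14: not <8, res = 1-14 = -13
x=8: not <8, res = (-13)-8 = -21
x=7: <8, res = (-21)-7 = -28
x=-2: <8, res = (-28)-(-2) = -26
x=12: not <8, res = (-26)-12 = -38
x=13: not <8, res = (-38)-13 = -51
x=8: not <8, res = (-51)-8 = -59
x=7: <8, res = (-59)-7 = -66

-66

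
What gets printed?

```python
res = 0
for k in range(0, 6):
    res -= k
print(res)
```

k=0: res = 0-0 = 0
k=1: res = 0-1 = -1
k=2: res = (-1)-2 = -3
k=3: res = (-3)-3 = -6
k=4: res = (-6)-4 = -10
k=5: res = (-10)-5 = -15

-15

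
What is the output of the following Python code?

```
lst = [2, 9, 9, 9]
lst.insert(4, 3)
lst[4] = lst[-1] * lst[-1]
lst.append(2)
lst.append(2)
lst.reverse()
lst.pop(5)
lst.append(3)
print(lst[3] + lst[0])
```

11

insert 3 at 4 → [2, 9, 9, 9, 3]
lst[4] = lst[-1]*lst[-1] = 3*3 = 9 → [2, 9, 9, 9, 9]
append 2 → [2, 9, 9, 9, 9, 2]
append 2 → [2, 9, 9, 9, 9, 2, 2]
reverse → [2, 2, 9, 9, 9, 9, 2]
pop(5) removes 9 → [2, 2, 9, 9, 9, 2]
append 3 → [2, 2, 9, 9, 9, 2, 3]
lst[3]+lst[0] = 9+2 = 11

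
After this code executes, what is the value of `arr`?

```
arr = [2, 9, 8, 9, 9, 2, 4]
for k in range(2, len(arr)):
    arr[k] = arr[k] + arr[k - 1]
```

[2, 9, 17, 26, 35, 37, 41]

k=2: arr[2] = 8+9 = 17 → [2, 9, 17, 9, 9, 2, 4]
k=3: arr[3] = 9+17 = 26 → [2, 9, 17, 26, 9, 2, 4]
k=4: arr[4] = 9+26 = 35 → [2, 9, 17, 26, 35, 2, 4]
k=5: arr[5] = 2+35 = 37 → [2, 9, 17, 26, 35, 37, 4]
k=6: arr[6] = 4+37 = 41 → [2, 9, 17, 26, 35, 37, 41]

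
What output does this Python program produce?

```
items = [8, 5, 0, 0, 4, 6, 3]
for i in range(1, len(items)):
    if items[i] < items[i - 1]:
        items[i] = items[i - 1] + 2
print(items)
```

[8, 10, 12, 14, 16, 18, 20]

i=1: 5<8, items[1] = 8+2 = 10 → [8, 10, 0, 0, 4, 6, 3]
i=2: 0<10, items[2] = 10+2 = 12 → [8, 10, 12, 0, 4, 6, 3]
i=3: 0<12, items[3] = 12+2 = 14 → [8, 10, 12, 14, 4, 6, 3]
i=4: 4<14, items[4] = 14+2 = 16 → [8, 10, 12, 14, 16, 6, 3]
i=5: 6<16, items[5] = 16+2 = 18 → [8, 10, 12, 14, 16, 18, 3]
i=6: 3<18, items[6] = 18+2 = 20 → [8, 10, 12, 14, 16, 18, 20]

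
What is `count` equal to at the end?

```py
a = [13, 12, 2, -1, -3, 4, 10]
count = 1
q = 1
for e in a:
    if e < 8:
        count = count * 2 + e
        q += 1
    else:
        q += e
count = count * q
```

e=13: not <8; q=14
e=12: not <8; q=26
e=2: <8, count = 1*2+2 = 4; q=27
e=-1: <8, count = 4*2+(-1) = 7; q=28
e=-3: <8, count = 7*2+(-3) = 11; q=29
e=4: <8, count = 11*2+4 = 26; q=30
e=10: not <8; q=40
count*q = 26*40 = 1040

1040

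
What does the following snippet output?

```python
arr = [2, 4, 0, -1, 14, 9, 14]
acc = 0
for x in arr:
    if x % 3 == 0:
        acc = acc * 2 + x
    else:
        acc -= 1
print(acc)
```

-4

x=2: not %3==0, acc = 0-1 = -1
x=4: not %3==0, acc = (-1)-1 = -2
x=0: %3==0, acc = (-2)*2+0 = -4
x=-1: not %3==0, acc = (-4)-1 = -5
x=14: not %3==0, acc = (-5)-1 = -6
x=9: %3==0, acc = (-6)*2+9 = -3
x=14: not %3==0, acc = (-3)-1 = -4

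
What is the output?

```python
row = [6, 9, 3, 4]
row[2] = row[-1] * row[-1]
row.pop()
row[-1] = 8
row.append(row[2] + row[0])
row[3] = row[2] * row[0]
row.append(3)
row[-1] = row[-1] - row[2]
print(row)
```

[6, 9, 8, 48, -5]

row[2] = row[-1]*row[-1] = 4*4 = 16 → [6, 9, 16, 4]
pop() removes 4 → [6, 9, 16]
row[-1] = 8 → [6, 9, 8]
append row[2]+row[0] = 8+6 = 14 → [6, 9, 8, 14]
row[3] = row[2]*row[0] = 8*6 = 48 → [6, 9, 8, 48]
append 3 → [6, 9, 8, 48, 3]
row[-1] = row[-1]-row[2] = 3-8 = -5 → [6, 9, 8, 48, -5]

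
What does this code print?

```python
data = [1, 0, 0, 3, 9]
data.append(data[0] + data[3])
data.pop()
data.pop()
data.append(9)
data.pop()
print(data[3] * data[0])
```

3

append data[0]+data[3] = 1+3 = 4 → [1, 0, 0, 3, 9, 4]
pop() removes 4 → [1, 0, 0, 3, 9]
pop() removes 9 → [1, 0, 0, 3]
append 9 → [1, 0, 0, 3, 9]
pop() removes 9 → [1, 0, 0, 3]
data[3]*data[0] = 3*1 = 3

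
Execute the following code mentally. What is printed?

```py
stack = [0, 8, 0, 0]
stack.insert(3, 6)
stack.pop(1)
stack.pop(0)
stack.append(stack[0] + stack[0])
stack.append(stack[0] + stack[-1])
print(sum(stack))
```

insert 6 at 3 → [0, 8, 0, 6, 0]
pop(1) removes 8 → [0, 0, 6, 0]
pop(0) removes 0 → [0, 6, 0]
append stack[0]+stack[0] = 0+0 = 0 → [0, 6, 0, 0]
append stack[0]+stack[-1] = 0+0 = 0 → [0, 6, 0, 0, 0]
sum = 6

6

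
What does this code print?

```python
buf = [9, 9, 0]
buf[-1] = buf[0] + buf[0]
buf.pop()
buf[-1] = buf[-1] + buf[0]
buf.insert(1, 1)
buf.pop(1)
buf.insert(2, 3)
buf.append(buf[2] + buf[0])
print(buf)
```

buf[-1] = buf[0]+buf[0] = 9+9 = 18 → [9, 9, 18]
pop() removes 18 → [9, 9]
buf[-1] = buf[-1]+buf[0] = 9+9 = 18 → [9, 18]
insert 1 at 1 → [9, 1, 18]
pop(1) removes 1 → [9, 18]
insert 3 at 2 → [9, 18, 3]
append buf[2]+buf[0] = 3+9 = 12 → [9, 18, 3, 12]

[9, 18, 3, 12]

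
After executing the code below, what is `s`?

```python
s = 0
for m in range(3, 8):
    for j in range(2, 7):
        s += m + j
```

m=3,j=2: s = 0+5 = 5
m=3,j=3: s = 5+6 = 11
m=3,j=4: s = 11+7 = 18
m=3,j=5: s = 18+8 = 26
m=3,j=6: s = 26+9 = 35
m=4,j=2: s = 35+6 = 41
m=4,j=3: s = 41+7 = 48
m=4,j=4: s = 48+8 = 56
m=4,j=5: s = 56+9 = 65
m=4,j=6: s = 65+10 = 75
m=5,j=2: s = 75+7 = 82
m=5,j=3: s = 82+8 = 90
m=5,j=4: s = 90+9 = 99
m=5,j=5: s = 99+10 = 109
m=5,j=6: s = 109+11 = 120
m=6,j=2: s = 120+8 = 128
m=6,j=3: s = 128+9 = 137
m=6,j=4: s = 137+10 = 147
m=6,j=5: s = 147+11 = 158
m=6,j=6: s = 158+12 = 170
m=7,j=2: s = 170+9 = 179
m=7,j=3: s = 179+10 = 189
m=7,j=4: s = 189+11 = 200
m=7,j=5: s = 200+12 = 212
m=7,j=6: s = 212+13 = 225

225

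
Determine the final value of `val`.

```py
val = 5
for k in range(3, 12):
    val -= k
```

k=3: val = 5-3 = 2
k=4: val = 2-4 = -2
k=5: val = (-2)-5 = -7
k=6: val = (-7)-6 = -13
k=7: val = (-13)-7 = -20
k=8: val = (-20)-8 = -28
k=9: val = (-28)-9 = -37
k=10: val = (-37)-10 = -47
k=11: val = (-47)-11 = -58

-58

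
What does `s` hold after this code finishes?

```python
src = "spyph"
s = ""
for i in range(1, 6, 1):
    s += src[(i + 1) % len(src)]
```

i=1: add src[2]='y' → 'y'
i=2: add src[3]='p' → 'yp'
i=3: add src[4]='h' → 'yph'
i=4: add src[0]='s' → 'yphs'
i=5: add src[1]='p' → 'yphsp'

'yphsp'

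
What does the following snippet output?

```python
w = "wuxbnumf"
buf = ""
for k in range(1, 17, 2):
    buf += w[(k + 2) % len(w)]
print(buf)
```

k=1: add w[3]='b' → 'b'
k=3: add w[5]='u' → 'bu'
k=5: add w[7]='f' → 'buf'
k=7: add w[1]='u' → 'bufu'
k=9: add w[3]='b' → 'bufub'
k=11: add w[5]='u' → 'bufubu'
k=13: add w[7]='f' → 'bufubuf'
k=15: add w[1]='u' → 'bufubufu'

bufubufu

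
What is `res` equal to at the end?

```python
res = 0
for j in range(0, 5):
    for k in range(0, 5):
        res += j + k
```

j=0,k=0: res = 0+0 = 0
j=0,k=1: res = 0+1 = 1
j=0,k=2: res = 1+2 = 3
j=0,k=3: res = 3+3 = 6
j=0,k=4: res = 6+4 = 10
j=1,k=0: res = 10+1 = 11
j=1,k=1: res = 11+2 = 13
j=1,k=2: res = 13+3 = 16
j=1,k=3: res = 16+4 = 20
j=1,k=4: res = 20+5 = 25
j=2,k=0: res = 25+2 = 27
j=2,k=1: res = 27+3 = 30
j=2,k=2: res = 30+4 = 34
j=2,k=3: res = 34+5 = 39
j=2,k=4: res = 39+6 = 45
j=3,k=0: res = 45+3 = 48
j=3,k=1: res = 48+4 = 52
j=3,k=2: res = 52+5 = 57
j=3,k=3: res = 57+6 = 63
j=3,k=4: res = 63+7 = 70
j=4,k=0: res = 70+4 = 74
j=4,k=1: res = 74+5 = 79
j=4,k=2: res = 79+6 = 85
j=4,k=3: res = 85+7 = 92
j=4,k=4: res = 92+8 = 100

100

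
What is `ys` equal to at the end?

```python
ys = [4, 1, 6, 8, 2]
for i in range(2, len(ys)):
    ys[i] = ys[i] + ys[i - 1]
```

[4, 1, 7, 15, 17]

i=2: ys[2] = 6+1 = 7 → [4, 1, 7, 8, 2]
i=3: ys[3] = 8+7 = 15 → [4, 1, 7, 15, 2]
i=4: ys[4] = 2+15 = 17 → [4, 1, 7, 15, 17]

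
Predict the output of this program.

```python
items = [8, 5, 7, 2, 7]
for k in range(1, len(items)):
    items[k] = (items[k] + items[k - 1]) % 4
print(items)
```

[8, 1, 0, 2, 1]

k=1: items[1] = (5+8)%4 = 1 → [8, 1, 7, 2, 7]
k=2: items[2] = (7+1)%4 = 0 → [8, 1, 0, 2, 7]
k=3: items[3] = (2+0)%4 = 2 → [8, 1, 0, 2, 7]
k=4: items[4] = (7+2)%4 = 1 → [8, 1, 0, 2, 1]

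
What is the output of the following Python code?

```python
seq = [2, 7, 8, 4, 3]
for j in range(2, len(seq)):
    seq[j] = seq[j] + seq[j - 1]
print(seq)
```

j=2: seq[2] = 8+7 = 15 → [2, 7, 15, 4, 3]
j=3: seq[3] = 4+15 = 19 → [2, 7, 15, 19, 3]
j=4: seq[4] = 3+19 = 22 → [2, 7, 15, 19, 22]

[2, 7, 15, 19, 22]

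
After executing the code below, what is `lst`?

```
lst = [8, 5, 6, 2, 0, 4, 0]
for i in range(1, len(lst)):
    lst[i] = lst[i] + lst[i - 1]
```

i=1: lst[1] = 5+8 = 13 → [8, 13, 6, 2, 0, 4, 0]
i=2: lst[2] = 6+13 = 19 → [8, 13, 19, 2, 0, 4, 0]
i=3: lst[3] = 2+19 = 21 → [8, 13, 19, 21, 0, 4, 0]
i=4: lst[4] = 0+21 = 21 → [8, 13, 19, 21, 21, 4, 0]
i=5: lst[5] = 4+21 = 25 → [8, 13, 19, 21, 21, 25, 0]
i=6: lst[6] = 0+25 = 25 → [8, 13, 19, 21, 21, 25, 25]

[8, 13, 19, 21, 21, 25, 25]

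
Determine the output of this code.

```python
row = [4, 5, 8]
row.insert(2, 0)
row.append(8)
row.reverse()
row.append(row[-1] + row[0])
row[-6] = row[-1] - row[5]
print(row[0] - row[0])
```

insert 0 at 2 → [4, 5, 0, 8]
append 8 → [4, 5, 0, 8, 8]
reverse → [8, 8, 0, 5, 4]
append row[-1]+row[0] = 4+8 = 12 → [8, 8, 0, 5, 4, 12]
row[-6] = row[-1]-row[5] = 12-12 = 0 → [0, 8, 0, 5, 4, 12]
row[0]-row[0] = 0-0 = 0

0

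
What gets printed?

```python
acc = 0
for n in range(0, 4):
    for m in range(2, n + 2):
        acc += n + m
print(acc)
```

n=1,m=2: acc = 0+3 = 3
n=2,m=2: acc = 3+4 = 7
n=2,m=3: acc = 7+5 = 12
n=3,m=2: acc = 12+5 = 17
n=3,m=3: acc = 17+6 = 23
n=3,m=4: acc = 23+7 = 30

30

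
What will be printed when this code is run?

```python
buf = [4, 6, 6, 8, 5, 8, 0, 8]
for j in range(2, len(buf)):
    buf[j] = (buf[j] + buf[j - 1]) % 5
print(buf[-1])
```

j=2: buf[2] = (6+6)%5 = 2 → [4, 6, 2, 8, 5, 8, 0, 8]
j=3: buf[3] = (8+2)%5 = 0 → [4, 6, 2, 0, 5, 8, 0, 8]
j=4: buf[4] = (5+0)%5 = 0 → [4, 6, 2, 0, 0, 8, 0, 8]
j=5: buf[5] = (8+0)%5 = 3 → [4, 6, 2, 0, 0, 3, 0, 8]
j=6: buf[6] = (0+3)%5 = 3 → [4, 6, 2, 0, 0, 3, 3, 8]
j=7: buf[7] = (8+3)%5 = 1 → [4, 6, 2, 0, 0, 3, 3, 1]

1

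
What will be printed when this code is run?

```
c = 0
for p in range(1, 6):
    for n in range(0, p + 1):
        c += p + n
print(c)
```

p=1,n=0: c = 0+1 = 1
p=1,n=1: c = 1+2 = 3
p=2,n=0: c = 3+2 = 5
p=2,n=1: c = 5+3 = 8
p=2,n=2: c = 8+4 = 12
p=3,n=0: c = 12+3 = 15
p=3,n=1: c = 15+4 = 19
p=3,n=2: c = 19+5 = 24
p=3,n=3: c = 24+6 = 30
p=4,n=0: c = 30+4 = 34
p=4,n=1: c = 34+5 = 39
p=4,n=2: c = 39+6 = 45
p=4,n=3: c = 45+7 = 52
p=4,n=4: c = 52+8 = 60
p=5,n=0: c = 60+5 = 65
p=5,n=1: c = 65+6 = 71
p=5,n=2: c = 71+7 = 78
p=5,n=3: c = 78+8 = 86
p=5,n=4: c = 86+9 = 95
p=5,n=5: c = 95+10 = 105

105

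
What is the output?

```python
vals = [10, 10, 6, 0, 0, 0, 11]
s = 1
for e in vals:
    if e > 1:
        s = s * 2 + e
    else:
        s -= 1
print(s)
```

e=10: >1, s = 1*2+10 = 12
e=10: >1, s = 12*2+10 = 34
e=6: >1, s = 34*2+6 = 74
e=0: not >1, s = 74-1 = 73
e=0: not >1, s = 73-1 = 72
e=0: not >1, s = 72-1 = 71
e=11: >1, s = 71*2+11 = 153

153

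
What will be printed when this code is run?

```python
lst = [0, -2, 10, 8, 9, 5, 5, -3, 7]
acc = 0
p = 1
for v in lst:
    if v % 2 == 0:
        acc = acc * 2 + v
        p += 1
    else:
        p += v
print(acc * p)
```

v=0: even, acc = 0*2+0 = 0; p=2
v=-2: even, acc = 0*2+(-2) = -2; p=3
v=10: even, acc = (-2)*2+10 = 6; p=4
v=8: even, acc = 6*2+8 = 20; p=5
v=9: not even; p=14
v=5: not even; p=19
v=5: not even; p=24
v=-3: not even; p=21
v=7: not even; p=28
acc*p = 20*28 = 560

560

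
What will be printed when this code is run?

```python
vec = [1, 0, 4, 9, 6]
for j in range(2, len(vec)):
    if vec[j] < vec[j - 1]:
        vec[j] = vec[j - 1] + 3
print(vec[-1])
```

j=2: 4>=0, unchanged → [1, 0, 4, 9, 6]
j=3: 9>=4, unchanged → [1, 0, 4, 9, 6]
j=4: 6<9, vec[4] = 9+3 = 12 → [1, 0, 4, 9, 12]

12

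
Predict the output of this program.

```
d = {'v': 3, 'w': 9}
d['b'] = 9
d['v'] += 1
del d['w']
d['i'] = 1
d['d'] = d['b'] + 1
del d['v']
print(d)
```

{'b': 9, 'i': 1, 'd': 10}

d['b'] = 9 → {'v': 3, 'w': 9, 'b': 9}
d['v'] = 3+1 = 4 → {'v': 4, 'w': 9, 'b': 9}
del 'w' → {'v': 4, 'b': 9}
d['i'] = 1 → {'v': 4, 'b': 9, 'i': 1}
d['d'] = d['b']+1 = 10 → {'v': 4, 'b': 9, 'i': 1, 'd': 10}
del 'v' → {'b': 9, 'i': 1, 'd': 10}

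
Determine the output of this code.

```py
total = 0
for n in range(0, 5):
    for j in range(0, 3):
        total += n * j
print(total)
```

n=0,j=0: total = 0+0 = 0
n=0,j=1: total = 0+0 = 0
n=0,j=2: total = 0+0 = 0
n=1,j=0: total = 0+0 = 0
n=1,j=1: total = 0+1 = 1
n=1,j=2: total = 1+2 = 3
n=2,j=0: total = 3+0 = 3
n=2,j=1: total = 3+2 = 5
n=2,j=2: total = 5+4 = 9
n=3,j=0: total = 9+0 = 9
n=3,j=1: total = 9+3 = 12
n=3,j=2: total = 12+6 = 18
n=4,j=0: total = 18+0 = 18
n=4,j=1: total = 18+4 = 22
n=4,j=2: total = 22+8 = 30

30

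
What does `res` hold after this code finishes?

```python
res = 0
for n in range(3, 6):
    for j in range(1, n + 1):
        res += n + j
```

n=3,j=1: res = 0+4 = 4
n=3,j=2: res = 4+5 = 9
n=3,j=3: res = 9+6 = 15
n=4,j=1: res = 15+5 = 20
n=4,j=2: res = 20+6 = 26
n=4,j=3: res = 26+7 = 33
n=4,j=4: res = 33+8 = 41
n=5,j=1: res = 41+6 = 47
n=5,j=2: res = 47+7 = 54
n=5,j=3: res = 54+8 = 62
n=5,j=4: res = 62+9 = 71
n=5,j=5: res = 71+10 = 81

81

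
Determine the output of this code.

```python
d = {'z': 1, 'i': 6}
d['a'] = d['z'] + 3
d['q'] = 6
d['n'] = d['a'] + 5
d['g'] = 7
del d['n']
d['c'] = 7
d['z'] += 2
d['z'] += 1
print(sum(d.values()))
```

34

d['a'] = d['z']+3 = 4 → {'z': 1, 'i': 6, 'a': 4}
d['q'] = 6 → {'z': 1, 'i': 6, 'a': 4, 'q': 6}
d['n'] = d['a']+5 = 9 → {'z': 1, 'i': 6, 'a': 4, 'q': 6, 'n': 9}
d['g'] = 7 → {'z': 1, 'i': 6, 'a': 4, 'q': 6, 'n': 9, 'g': 7}
del 'n' → {'z': 1, 'i': 6, 'a': 4, 'q': 6, 'g': 7}
d['c'] = 7 → {'z': 1, 'i': 6, 'a': 4, 'q': 6, 'g': 7, 'c': 7}
d['z'] = 1+2 = 3 → {'z': 3, 'i': 6, 'a': 4, 'q': 6, 'g': 7, 'c': 7}
d['z'] = 3+1 = 4 → {'z': 4, 'i': 6, 'a': 4, 'q': 6, 'g': 7, 'c': 7}
sum of values = 34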